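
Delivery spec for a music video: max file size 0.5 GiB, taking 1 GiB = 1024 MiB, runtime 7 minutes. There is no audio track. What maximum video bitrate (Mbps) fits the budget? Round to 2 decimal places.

10.23 Mbps

Budget: 0.5 GiB = 4295.0 Mb.
7 min = 420 s
Total bitrate budget: 4295.0 Mb / 420 s = 10.226 Mbps.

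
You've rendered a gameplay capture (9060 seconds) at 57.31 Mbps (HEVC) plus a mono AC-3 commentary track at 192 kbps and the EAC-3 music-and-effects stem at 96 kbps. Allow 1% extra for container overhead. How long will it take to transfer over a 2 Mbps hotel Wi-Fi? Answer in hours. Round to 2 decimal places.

73.20 hours

Audio total: 192 + 96 = 288 kbps = 0.288 Mbps.
Total bitrate: 57.598 Mbps.
File: 57.598 Mbps × 9060 s = 521837.9 Mb.
With 1% container overhead: ×1.01. → 527056.3 Mb.
At 2 Mbps: 527056.3 / 2 = 263528.1 s ≈ 73.2 hours.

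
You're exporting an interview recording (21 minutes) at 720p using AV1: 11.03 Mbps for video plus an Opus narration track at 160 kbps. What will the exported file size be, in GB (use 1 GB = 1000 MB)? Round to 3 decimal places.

21 min = 1260 s
Audio: 160 kbps = 0.160 Mbps.
Total bitrate: 11.03 + 0.160 = 11.190 Mbps.
Stream data: 11.190 Mbps × 1260 s = 14099.4 Mb.
14,099 Mb ÷ 8 = 1,762 MB → 1.762 GB.

1.762 GB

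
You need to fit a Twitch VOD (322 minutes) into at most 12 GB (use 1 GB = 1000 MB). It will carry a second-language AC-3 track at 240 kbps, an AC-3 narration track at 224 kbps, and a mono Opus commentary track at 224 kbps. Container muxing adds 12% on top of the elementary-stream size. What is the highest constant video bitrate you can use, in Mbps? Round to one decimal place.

3.7 Mbps

Budget: 12 GB = 96000.0 Mb.
Stream payload after overhead: 96000.0 / 1.12 = 85714.3 Mb.
322 min = 19320 s
Total bitrate budget: 85714.3 Mb / 19320 s = 4.437 Mbps.
Audio total: 240 + 224 + 224 = 688 kbps = 0.688 Mbps.
Video: 4.437 − 0.688 = 3.749 Mbps.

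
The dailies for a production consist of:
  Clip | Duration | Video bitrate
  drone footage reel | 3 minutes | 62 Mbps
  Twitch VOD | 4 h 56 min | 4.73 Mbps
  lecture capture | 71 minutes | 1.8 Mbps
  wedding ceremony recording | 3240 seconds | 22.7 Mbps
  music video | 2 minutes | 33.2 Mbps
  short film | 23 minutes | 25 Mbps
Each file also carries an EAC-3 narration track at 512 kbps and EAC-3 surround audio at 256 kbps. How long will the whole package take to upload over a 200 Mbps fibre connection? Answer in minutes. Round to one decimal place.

Audio total: 512 + 256 = 768 kbps = 0.768 Mbps.
drone footage reel: 62.768 Mbps × 180 s = 11298.2 Mb
Twitch VOD: 5.498 Mbps × 17760 s = 97644.5 Mb
lecture capture: 2.568 Mbps × 4260 s = 10939.7 Mb
wedding ceremony recording: 23.468 Mbps × 3240 s = 76036.3 Mb
music video: 33.968 Mbps × 120 s = 4076.2 Mb
short film: 25.768 Mbps × 1380 s = 35559.8 Mb
Total: 235554.7 Mb = 29444.3 MB.
At 200 Mbps: 235554.7 / 200 = 1178 s ≈ 19.6 minutes.

19.6 minutes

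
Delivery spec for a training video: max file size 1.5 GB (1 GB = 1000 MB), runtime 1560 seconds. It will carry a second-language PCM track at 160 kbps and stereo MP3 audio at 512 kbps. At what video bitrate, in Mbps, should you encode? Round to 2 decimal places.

Budget: 1.5 GB = 12000.0 Mb.
Total bitrate budget: 12000.0 Mb / 1560 s = 7.692 Mbps.
Audio total: 160 + 512 = 672 kbps = 0.672 Mbps.
Video: 7.692 − 0.672 = 7.020 Mbps.

7.02 Mbps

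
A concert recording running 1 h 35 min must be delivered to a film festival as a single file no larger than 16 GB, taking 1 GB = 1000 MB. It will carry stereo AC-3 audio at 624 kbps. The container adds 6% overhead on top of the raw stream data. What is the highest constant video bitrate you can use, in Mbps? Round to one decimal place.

Budget: 16 GB = 128000.0 Mb.
Stream payload after overhead: 128000.0 / 1.06 = 120754.7 Mb.
1 h 35 min = 95 min = 5700 s
Total bitrate budget: 120754.7 Mb / 5700 s = 21.185 Mbps.
Audio: 624 kbps = 0.624 Mbps.
Video: 21.185 − 0.624 = 20.561 Mbps.

20.6 Mbps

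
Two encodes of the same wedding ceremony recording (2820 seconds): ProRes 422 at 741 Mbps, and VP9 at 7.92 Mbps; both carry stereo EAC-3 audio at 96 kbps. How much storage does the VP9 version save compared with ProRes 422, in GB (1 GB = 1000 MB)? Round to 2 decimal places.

258.41 GB

Audio: 96 kbps = 0.096 Mbps.
ProRes 422: 741.096 Mbps × 2820 s = 2089890.7 Mb = 261.236 GB.
VP9: 8.016 Mbps × 2820 s = 22605.1 Mb = 2.826 GB.
Saving: 261.236 − 2.826 = 258.411 GB.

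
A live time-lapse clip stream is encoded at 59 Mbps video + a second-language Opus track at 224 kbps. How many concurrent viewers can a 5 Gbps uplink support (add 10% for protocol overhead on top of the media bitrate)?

76

Audio: 224 kbps = 0.224 Mbps.
Per-viewer media rate: 59.224 Mbps.
On the wire with 10% overhead: 65.146 Mbps.
5 Gbps = 5,000 Mbps; 5,000 / 65.146 = 76.75 → 76 viewers.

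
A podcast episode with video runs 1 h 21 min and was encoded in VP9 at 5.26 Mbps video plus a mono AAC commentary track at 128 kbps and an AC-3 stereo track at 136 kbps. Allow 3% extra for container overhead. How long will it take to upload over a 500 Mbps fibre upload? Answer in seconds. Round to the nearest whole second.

1 h 21 min = 81 min = 4860 s
Audio total: 128 + 136 = 264 kbps = 0.264 Mbps.
Total bitrate: 5.524 Mbps.
File: 5.524 Mbps × 4860 s = 26846.6 Mb.
With 3% container overhead: ×1.03. → 27652.0 Mb.
At 500 Mbps: 27652.0 / 500 = 55.3 s ≈ 55.3 seconds.

55 seconds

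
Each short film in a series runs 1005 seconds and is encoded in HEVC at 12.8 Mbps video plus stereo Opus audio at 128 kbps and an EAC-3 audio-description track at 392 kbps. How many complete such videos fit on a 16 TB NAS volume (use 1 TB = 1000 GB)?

Audio total: 128 + 392 = 520 kbps = 0.520 Mbps.
Total bitrate: 13.320 Mbps.
Per item: 13.320 Mbps × 1005 s = 13,387 Mb = 1,673 MB.
Capacity: 16 TB = 128,000,000 Mb; 9561.80 items → 9561 complete.

9561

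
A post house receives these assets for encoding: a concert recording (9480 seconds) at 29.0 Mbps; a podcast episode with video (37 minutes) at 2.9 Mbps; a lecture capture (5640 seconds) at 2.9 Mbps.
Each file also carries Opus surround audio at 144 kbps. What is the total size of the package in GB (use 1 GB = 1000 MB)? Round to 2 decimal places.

37.53 GB

Audio: 144 kbps = 0.144 Mbps.
concert recording: 29.144 Mbps × 9480 s = 276285.1 Mb
podcast episode with video: 3.044 Mbps × 2220 s = 6757.7 Mb
lecture capture: 3.044 Mbps × 5640 s = 17168.2 Mb
Total: 300211.0 Mb = 37526.4 MB.
= 37.53 GB.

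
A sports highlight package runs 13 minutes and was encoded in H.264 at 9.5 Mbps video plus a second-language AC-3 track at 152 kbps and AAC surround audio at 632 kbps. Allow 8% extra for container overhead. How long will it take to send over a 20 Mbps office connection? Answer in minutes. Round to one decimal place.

7.2 minutes

13 min = 780 s
Audio total: 152 + 632 = 784 kbps = 0.784 Mbps.
Total bitrate: 10.284 Mbps.
File: 10.284 Mbps × 780 s = 8021.5 Mb.
With 8% container overhead: ×1.08. → 8663.2 Mb.
At 20 Mbps: 8663.2 / 20 = 433.2 s ≈ 7.22 minutes.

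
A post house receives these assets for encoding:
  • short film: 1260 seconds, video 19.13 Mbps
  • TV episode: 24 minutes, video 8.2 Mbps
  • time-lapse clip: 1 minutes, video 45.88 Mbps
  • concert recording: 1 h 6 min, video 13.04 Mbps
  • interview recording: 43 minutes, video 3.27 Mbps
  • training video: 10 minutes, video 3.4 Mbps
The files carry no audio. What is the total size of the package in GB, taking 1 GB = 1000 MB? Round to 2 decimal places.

12.60 GB

short film: 19.130 Mbps × 1260 s = 24103.8 Mb
TV episode: 8.200 Mbps × 1440 s = 11808.0 Mb
time-lapse clip: 45.880 Mbps × 60 s = 2752.8 Mb
concert recording: 13.040 Mbps × 3960 s = 51638.4 Mb
interview recording: 3.270 Mbps × 2580 s = 8436.6 Mb
training video: 3.400 Mbps × 600 s = 2040.0 Mb
Total: 100779.6 Mb = 12597.5 MB.
= 12.60 GB.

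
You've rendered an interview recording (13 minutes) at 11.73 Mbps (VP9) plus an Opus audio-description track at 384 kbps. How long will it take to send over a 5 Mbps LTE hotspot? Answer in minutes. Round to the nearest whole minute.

31 minutes

13 min = 780 s
Audio: 384 kbps = 0.384 Mbps.
Total bitrate: 12.114 Mbps.
File: 12.114 Mbps × 780 s = 9448.9 Mb.
At 5 Mbps: 9448.9 / 5 = 1889.8 s ≈ 31.5 minutes.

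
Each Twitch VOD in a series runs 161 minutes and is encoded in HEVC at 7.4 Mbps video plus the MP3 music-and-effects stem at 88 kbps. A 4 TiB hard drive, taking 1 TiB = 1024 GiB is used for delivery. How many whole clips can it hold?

486

161 min = 9660 s
Audio: 88 kbps = 0.088 Mbps.
Total bitrate: 7.488 Mbps.
Per item: 7.488 Mbps × 9660 s = 72,334 Mb = 9,042 MB.
Capacity: 4 TiB = 35,184,372 Mb; 486.41 items → 486 complete.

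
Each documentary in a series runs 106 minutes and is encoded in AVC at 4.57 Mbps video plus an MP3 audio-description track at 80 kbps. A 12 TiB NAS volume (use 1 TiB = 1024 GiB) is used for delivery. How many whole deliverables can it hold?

3569

106 min = 6360 s
Audio: 80 kbps = 0.080 Mbps.
Total bitrate: 4.650 Mbps.
Per item: 4.650 Mbps × 6360 s = 29,574 Mb = 3,697 MB.
Capacity: 12 TiB = 105,553,116 Mb; 3569.12 items → 3569 complete.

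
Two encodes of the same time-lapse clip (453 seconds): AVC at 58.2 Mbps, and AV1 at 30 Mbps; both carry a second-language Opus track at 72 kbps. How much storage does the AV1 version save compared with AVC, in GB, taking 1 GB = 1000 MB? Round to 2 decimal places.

1.60 GB

Audio: 72 kbps = 0.072 Mbps.
AVC: 58.272 Mbps × 453 s = 26397.2 Mb = 3.300 GB.
AV1: 30.072 Mbps × 453 s = 13622.6 Mb = 1.703 GB.
Saving: 3.300 − 1.703 = 1.597 GB.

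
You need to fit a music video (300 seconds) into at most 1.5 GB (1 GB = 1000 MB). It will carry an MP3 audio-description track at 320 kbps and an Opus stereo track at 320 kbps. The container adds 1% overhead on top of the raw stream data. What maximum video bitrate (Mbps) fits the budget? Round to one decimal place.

Budget: 1.5 GB = 12000.0 Mb.
Stream payload after overhead: 12000.0 / 1.01 = 11881.2 Mb.
Total bitrate budget: 11881.2 Mb / 300 s = 39.604 Mbps.
Audio total: 320 + 320 = 640 kbps = 0.640 Mbps.
Video: 39.604 − 0.640 = 38.964 Mbps.

39.0 Mbps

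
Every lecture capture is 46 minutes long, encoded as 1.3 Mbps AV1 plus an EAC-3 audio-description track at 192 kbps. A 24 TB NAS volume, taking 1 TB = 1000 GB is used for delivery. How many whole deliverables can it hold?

46625

46 min = 2760 s
Audio: 192 kbps = 0.192 Mbps.
Total bitrate: 1.492 Mbps.
Per item: 1.492 Mbps × 2760 s = 4,118 Mb = 514.7 MB.
Capacity: 24 TB = 192,000,000 Mb; 46625.48 items → 46625 complete.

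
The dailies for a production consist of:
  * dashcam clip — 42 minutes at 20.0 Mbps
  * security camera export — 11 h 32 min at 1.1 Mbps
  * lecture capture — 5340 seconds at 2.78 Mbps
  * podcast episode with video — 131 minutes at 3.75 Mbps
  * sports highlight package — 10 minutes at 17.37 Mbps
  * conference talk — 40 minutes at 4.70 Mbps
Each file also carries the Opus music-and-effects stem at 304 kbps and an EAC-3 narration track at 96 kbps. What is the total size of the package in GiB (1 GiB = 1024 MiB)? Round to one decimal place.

Audio total: 304 + 96 = 400 kbps = 0.400 Mbps.
dashcam clip: 20.400 Mbps × 2520 s = 51408.0 Mb
security camera export: 1.500 Mbps × 41520 s = 62280.0 Mb
lecture capture: 3.180 Mbps × 5340 s = 16981.2 Mb
podcast episode with video: 4.150 Mbps × 7860 s = 32619.0 Mb
sports highlight package: 17.770 Mbps × 600 s = 10662.0 Mb
conference talk: 5.100 Mbps × 2400 s = 12240.0 Mb
Total: 186190.2 Mb = 23273.8 MB.
= 21.68 GiB.

21.7 GiB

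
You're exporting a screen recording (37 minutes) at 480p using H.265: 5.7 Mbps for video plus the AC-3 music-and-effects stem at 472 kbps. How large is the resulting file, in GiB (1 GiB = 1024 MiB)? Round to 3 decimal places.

37 min = 2220 s
Audio: 472 kbps = 0.472 Mbps.
Total bitrate: 5.7 + 0.472 = 6.172 Mbps.
Stream data: 6.172 Mbps × 2220 s = 13701.8 Mb.
13,702 Mb = 1,712,730,000 bytes ÷ 1,073,741,824 = 1.595 GiB.

1.595 GiB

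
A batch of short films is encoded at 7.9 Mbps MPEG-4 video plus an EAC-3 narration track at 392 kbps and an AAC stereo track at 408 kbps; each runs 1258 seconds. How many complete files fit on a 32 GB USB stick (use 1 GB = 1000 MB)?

23

Audio total: 392 + 408 = 800 kbps = 0.800 Mbps.
Total bitrate: 8.700 Mbps.
Per item: 8.700 Mbps × 1258 s = 10,945 Mb = 1,368 MB.
Capacity: 32 GB = 256,000 Mb; 23.39 items → 23 complete.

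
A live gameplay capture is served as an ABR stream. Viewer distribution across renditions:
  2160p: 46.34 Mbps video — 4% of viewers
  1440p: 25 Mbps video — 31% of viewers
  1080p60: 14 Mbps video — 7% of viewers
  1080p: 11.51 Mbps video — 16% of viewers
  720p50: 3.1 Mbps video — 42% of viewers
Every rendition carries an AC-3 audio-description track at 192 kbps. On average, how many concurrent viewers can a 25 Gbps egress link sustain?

Audio: 192 kbps = 0.192 Mbps.
Average per-viewer bitrate: 0.04×46.532 + 0.31×25.192 + 0.07×14.192 + 0.16×11.702 + 0.42×3.292 = 13.919 Mbps.
25 Gbps = 25,000 Mbps; 25,000 / 13.919 = 1796.08 → 1796.

1796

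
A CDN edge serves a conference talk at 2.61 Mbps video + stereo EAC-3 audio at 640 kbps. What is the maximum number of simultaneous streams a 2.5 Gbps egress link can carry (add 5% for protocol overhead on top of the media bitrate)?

Audio: 640 kbps = 0.640 Mbps.
Per-viewer media rate: 3.250 Mbps.
On the wire with 5% overhead: 3.413 Mbps.
2.5 Gbps = 2,500 Mbps; 2,500 / 3.413 = 732.60 → 732 viewers.

732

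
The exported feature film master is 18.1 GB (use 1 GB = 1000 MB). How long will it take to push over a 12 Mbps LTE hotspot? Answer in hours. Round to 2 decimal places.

File: 18.1 GB = 144800.0 Mb.
At 12 Mbps: 144800.0 / 12 = 12066.7 s ≈ 3.35 hours.

3.35 hours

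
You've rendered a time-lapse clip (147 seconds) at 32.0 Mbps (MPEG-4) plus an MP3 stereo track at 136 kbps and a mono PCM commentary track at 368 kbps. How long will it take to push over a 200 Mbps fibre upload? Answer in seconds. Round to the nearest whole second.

Audio total: 136 + 368 = 504 kbps = 0.504 Mbps.
Total bitrate: 32.504 Mbps.
File: 32.504 Mbps × 147 s = 4778.1 Mb.
At 200 Mbps: 4778.1 / 200 = 23.9 s ≈ 23.9 seconds.

24 seconds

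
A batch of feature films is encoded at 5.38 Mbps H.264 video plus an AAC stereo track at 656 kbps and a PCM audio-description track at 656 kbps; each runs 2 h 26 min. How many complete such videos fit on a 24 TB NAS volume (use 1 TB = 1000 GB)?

3275

2 h 26 min = 146 min = 8760 s
Audio total: 656 + 656 = 1312 kbps = 1.312 Mbps.
Total bitrate: 6.692 Mbps.
Per item: 6.692 Mbps × 8760 s = 58,622 Mb = 7,328 MB.
Capacity: 24 TB = 192,000,000 Mb; 3275.23 items → 3275 complete.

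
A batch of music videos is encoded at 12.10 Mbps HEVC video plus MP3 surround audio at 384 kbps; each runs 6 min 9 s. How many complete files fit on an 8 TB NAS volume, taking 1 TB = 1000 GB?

13893

6 min 9 s = 369 s
Audio: 384 kbps = 0.384 Mbps.
Total bitrate: 12.484 Mbps.
Per item: 12.484 Mbps × 369 s = 4,607 Mb = 575.8 MB.
Capacity: 8 TB = 64,000,000 Mb; 13893.12 items → 13893 complete.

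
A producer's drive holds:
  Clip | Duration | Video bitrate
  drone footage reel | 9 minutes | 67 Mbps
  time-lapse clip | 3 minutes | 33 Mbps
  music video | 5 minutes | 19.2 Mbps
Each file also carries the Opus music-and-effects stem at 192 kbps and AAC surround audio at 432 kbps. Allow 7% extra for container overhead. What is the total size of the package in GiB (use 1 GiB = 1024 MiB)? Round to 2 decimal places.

6.04 GiB

Audio total: 192 + 432 = 624 kbps = 0.624 Mbps.
drone footage reel: 67.624 Mbps × 540 s × 1.07 = 39073.1 Mb
time-lapse clip: 33.624 Mbps × 180 s × 1.07 = 6476.0 Mb
music video: 19.824 Mbps × 300 s × 1.07 = 6363.5 Mb
Total: 51912.6 Mb = 6489.1 MB.
= 6.043 GiB.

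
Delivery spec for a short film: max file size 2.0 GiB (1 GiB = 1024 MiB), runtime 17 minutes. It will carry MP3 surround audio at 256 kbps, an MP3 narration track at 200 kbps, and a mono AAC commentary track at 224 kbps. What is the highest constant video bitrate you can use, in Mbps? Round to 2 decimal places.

Budget: 2.0 GiB = 17179.9 Mb.
17 min = 1020 s
Total bitrate budget: 17179.9 Mb / 1020 s = 16.843 Mbps.
Audio total: 256 + 200 + 224 = 680 kbps = 0.680 Mbps.
Video: 16.843 − 0.680 = 16.163 Mbps.

16.16 Mbps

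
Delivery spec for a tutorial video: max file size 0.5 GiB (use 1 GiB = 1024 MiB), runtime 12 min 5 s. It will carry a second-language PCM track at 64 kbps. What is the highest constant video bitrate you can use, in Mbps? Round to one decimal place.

5.9 Mbps

Budget: 0.5 GiB = 4295.0 Mb.
12 min 5 s = 725 s
Total bitrate budget: 4295.0 Mb / 725 s = 5.924 Mbps.
Audio: 64 kbps = 0.064 Mbps.
Video: 5.924 − 0.064 = 5.860 Mbps.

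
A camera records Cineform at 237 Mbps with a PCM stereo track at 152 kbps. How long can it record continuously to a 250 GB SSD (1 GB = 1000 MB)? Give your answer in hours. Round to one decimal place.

Audio: 152 kbps = 0.152 Mbps.
Total bitrate: 237 + 0.152 = 237.152 Mbps.
Capacity: 250 GB = 2,000,000 Mb.
Recording time: 2,000,000 / 237.152 = 8,433 s ≈ 2.34 hours.

2.3 hours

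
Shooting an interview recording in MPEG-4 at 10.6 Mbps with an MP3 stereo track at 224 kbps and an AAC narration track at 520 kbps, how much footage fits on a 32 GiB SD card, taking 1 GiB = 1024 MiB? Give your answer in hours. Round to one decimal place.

Audio total: 224 + 520 = 744 kbps = 0.744 Mbps.
Total bitrate: 10.6 + 0.744 = 11.344 Mbps.
Capacity: 32 GiB = 274,878 Mb.
Recording time: 274,878 / 11.344 = 24,231 s ≈ 6.73 hours.

6.7 hours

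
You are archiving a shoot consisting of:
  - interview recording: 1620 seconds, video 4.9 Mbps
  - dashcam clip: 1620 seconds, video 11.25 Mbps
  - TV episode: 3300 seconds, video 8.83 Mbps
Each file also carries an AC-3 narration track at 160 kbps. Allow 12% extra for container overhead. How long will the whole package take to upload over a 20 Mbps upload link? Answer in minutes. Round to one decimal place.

Audio: 160 kbps = 0.160 Mbps.
interview recording: 5.060 Mbps × 1620 s × 1.12 = 9180.9 Mb
dashcam clip: 11.410 Mbps × 1620 s × 1.12 = 20702.3 Mb
TV episode: 8.990 Mbps × 3300 s × 1.12 = 33227.0 Mb
Total: 63110.2 Mb = 7888.8 MB.
At 20 Mbps: 63110.2 / 20 = 3156 s ≈ 52.6 minutes.

52.6 minutes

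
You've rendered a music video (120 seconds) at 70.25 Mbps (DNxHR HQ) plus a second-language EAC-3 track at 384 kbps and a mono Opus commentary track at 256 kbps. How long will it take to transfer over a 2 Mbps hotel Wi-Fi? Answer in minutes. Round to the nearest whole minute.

Audio total: 384 + 256 = 640 kbps = 0.640 Mbps.
Total bitrate: 70.890 Mbps.
File: 70.890 Mbps × 120 s = 8506.8 Mb.
At 2 Mbps: 8506.8 / 2 = 4253.4 s ≈ 70.9 minutes.

71 minutes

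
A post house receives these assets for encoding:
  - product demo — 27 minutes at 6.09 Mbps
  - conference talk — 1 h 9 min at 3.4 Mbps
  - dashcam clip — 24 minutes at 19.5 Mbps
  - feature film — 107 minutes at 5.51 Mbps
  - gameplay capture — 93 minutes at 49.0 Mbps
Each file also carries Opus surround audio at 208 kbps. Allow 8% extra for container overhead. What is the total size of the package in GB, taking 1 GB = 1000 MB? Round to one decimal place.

49.2 GB

Audio: 208 kbps = 0.208 Mbps.
product demo: 6.298 Mbps × 1620 s × 1.08 = 11019.0 Mb
conference talk: 3.608 Mbps × 4140 s × 1.08 = 16132.1 Mb
dashcam clip: 19.708 Mbps × 1440 s × 1.08 = 30649.9 Mb
feature film: 5.718 Mbps × 6420 s × 1.08 = 39646.3 Mb
gameplay capture: 49.208 Mbps × 5580 s × 1.08 = 296547.1 Mb
Total: 393994.4 Mb = 49249.3 MB.
= 49.25 GB.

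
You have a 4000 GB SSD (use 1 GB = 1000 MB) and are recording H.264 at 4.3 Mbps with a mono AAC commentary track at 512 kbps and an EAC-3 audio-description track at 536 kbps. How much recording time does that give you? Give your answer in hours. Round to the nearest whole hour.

Audio total: 512 + 536 = 1048 kbps = 1.048 Mbps.
Total bitrate: 4.3 + 1.048 = 5.348 Mbps.
Capacity: 4000 GB = 32,000,000 Mb.
Recording time: 32,000,000 / 5.348 = 5,983,545 s ≈ 1,662 hours.

1662 hours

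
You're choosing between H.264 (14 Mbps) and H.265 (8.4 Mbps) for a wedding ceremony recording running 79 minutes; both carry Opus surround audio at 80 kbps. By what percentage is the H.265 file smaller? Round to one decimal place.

39.8%

79 min = 4740 s
Audio: 80 kbps = 0.080 Mbps.
H.264: 14.080 Mbps × 4740 s = 66739.2 Mb = 8.342 GB.
H.265: 8.480 Mbps × 4740 s = 40195.2 Mb = 5.024 GB.
Reduction: (1 − 5.024/8.342) × 100 = 39.77%.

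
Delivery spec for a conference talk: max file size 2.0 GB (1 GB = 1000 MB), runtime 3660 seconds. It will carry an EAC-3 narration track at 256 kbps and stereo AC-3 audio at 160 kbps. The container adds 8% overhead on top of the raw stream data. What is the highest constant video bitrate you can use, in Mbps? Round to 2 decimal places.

Budget: 2.0 GB = 16000.0 Mb.
Stream payload after overhead: 16000.0 / 1.08 = 14814.8 Mb.
Total bitrate budget: 14814.8 Mb / 3660 s = 4.048 Mbps.
Audio total: 256 + 160 = 416 kbps = 0.416 Mbps.
Video: 4.048 − 0.416 = 3.632 Mbps.

3.63 Mbps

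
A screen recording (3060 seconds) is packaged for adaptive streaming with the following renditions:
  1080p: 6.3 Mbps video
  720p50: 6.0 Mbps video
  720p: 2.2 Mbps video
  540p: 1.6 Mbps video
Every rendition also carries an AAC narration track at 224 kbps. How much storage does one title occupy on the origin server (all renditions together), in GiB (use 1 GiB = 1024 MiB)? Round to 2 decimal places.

6.05 GiB

Audio: 224 kbps = 0.224 Mbps.
Sum of rendition bitrates: (6.3+0.224) + (6.0+0.224) + (2.2+0.224) + (1.6+0.224) = 16.996 Mbps.
× 3060 s = 52,008 Mb = 6,501 MB = 6.055 GiB.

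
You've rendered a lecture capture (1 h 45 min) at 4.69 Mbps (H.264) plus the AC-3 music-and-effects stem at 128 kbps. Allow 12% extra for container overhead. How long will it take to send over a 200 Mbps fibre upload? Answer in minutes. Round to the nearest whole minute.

1 h 45 min = 105 min = 6300 s
Audio: 128 kbps = 0.128 Mbps.
Total bitrate: 4.818 Mbps.
File: 4.818 Mbps × 6300 s = 30353.4 Mb.
With 12% container overhead: ×1.12. → 33995.8 Mb.
At 200 Mbps: 33995.8 / 200 = 170.0 s ≈ 2.83 minutes.

3 minutes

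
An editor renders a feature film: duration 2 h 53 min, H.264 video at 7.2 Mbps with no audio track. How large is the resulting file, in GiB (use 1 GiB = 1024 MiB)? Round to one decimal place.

8.7 GiB

2 h 53 min = 173 min = 10380 s
Total bitrate: 7.2 Mbps.
Stream data: 7.200 Mbps × 10380 s = 74736.0 Mb.
74,736 Mb = 9,342,000,000 bytes ÷ 1,073,741,824 = 8.700 GiB.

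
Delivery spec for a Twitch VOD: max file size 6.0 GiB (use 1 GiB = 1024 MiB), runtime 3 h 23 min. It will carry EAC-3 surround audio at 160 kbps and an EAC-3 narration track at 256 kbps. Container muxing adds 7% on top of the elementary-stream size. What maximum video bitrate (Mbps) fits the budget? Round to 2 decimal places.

3.54 Mbps

Budget: 6.0 GiB = 51539.6 Mb.
Stream payload after overhead: 51539.6 / 1.07 = 48167.9 Mb.
3 h 23 min = 203 min = 12180 s
Total bitrate budget: 48167.9 Mb / 12180 s = 3.955 Mbps.
Audio total: 160 + 256 = 416 kbps = 0.416 Mbps.
Video: 3.955 − 0.416 = 3.539 Mbps.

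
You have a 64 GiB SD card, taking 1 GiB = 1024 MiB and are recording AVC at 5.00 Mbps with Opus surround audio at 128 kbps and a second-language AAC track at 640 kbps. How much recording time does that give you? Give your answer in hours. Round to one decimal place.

Audio total: 128 + 640 = 768 kbps = 0.768 Mbps.
Total bitrate: 5.00 + 0.768 = 5.768 Mbps.
Capacity: 64 GiB = 549,756 Mb.
Recording time: 549,756 / 5.768 = 95,311 s ≈ 26.5 hours.

26.5 hours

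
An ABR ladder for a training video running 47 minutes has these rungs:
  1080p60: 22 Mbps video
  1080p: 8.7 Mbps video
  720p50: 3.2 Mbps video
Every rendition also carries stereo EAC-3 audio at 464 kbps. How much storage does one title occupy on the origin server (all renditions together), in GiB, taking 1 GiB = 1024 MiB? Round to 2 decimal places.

11.59 GiB

47 min = 2820 s
Audio: 464 kbps = 0.464 Mbps.
Sum of rendition bitrates: (22+0.464) + (8.7+0.464) + (3.2+0.464) = 35.292 Mbps.
× 2820 s = 99,523 Mb = 12,440 MB = 11.59 GiB.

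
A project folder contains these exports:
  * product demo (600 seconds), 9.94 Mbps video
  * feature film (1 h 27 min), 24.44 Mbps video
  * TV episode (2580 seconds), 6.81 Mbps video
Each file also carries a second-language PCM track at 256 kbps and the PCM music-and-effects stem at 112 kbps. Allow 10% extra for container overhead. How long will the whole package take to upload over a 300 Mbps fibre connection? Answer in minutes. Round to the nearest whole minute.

9 minutes

Audio total: 256 + 112 = 368 kbps = 0.368 Mbps.
product demo: 10.308 Mbps × 600 s × 1.10 = 6803.3 Mb
feature film: 24.808 Mbps × 5220 s × 1.10 = 142447.5 Mb
TV episode: 7.178 Mbps × 2580 s × 1.10 = 20371.2 Mb
Total: 169622.0 Mb = 21202.7 MB.
At 300 Mbps: 169622.0 / 300 = 565 s ≈ 9.42 minutes.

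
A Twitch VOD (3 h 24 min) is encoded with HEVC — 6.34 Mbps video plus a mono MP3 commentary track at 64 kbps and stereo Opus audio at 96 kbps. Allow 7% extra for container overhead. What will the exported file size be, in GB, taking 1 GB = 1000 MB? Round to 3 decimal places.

10.641 GB

3 h 24 min = 204 min = 12240 s
Audio total: 64 + 96 = 160 kbps = 0.160 Mbps.
Total bitrate: 6.34 + 0.160 = 6.500 Mbps.
Stream data: 6.500 Mbps × 12240 s = 79560.0 Mb.
With 7% container overhead: ×1.07.
85,129 Mb ÷ 8 = 10,641 MB → 10.64 GB.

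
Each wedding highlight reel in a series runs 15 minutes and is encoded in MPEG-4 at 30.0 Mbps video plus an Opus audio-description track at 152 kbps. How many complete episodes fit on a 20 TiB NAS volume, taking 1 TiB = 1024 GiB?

15 min = 900 s
Audio: 152 kbps = 0.152 Mbps.
Total bitrate: 30.152 Mbps.
Per item: 30.152 Mbps × 900 s = 27,137 Mb = 3,392 MB.
Capacity: 20 TiB = 175,921,860 Mb; 6482.78 items → 6482 complete.

6482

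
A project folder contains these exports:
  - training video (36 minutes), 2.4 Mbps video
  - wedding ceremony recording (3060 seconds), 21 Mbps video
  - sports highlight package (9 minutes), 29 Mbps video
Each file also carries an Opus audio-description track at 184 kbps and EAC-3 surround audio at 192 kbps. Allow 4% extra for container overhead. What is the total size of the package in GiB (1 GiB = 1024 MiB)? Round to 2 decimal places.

Audio total: 184 + 192 = 376 kbps = 0.376 Mbps.
training video: 2.776 Mbps × 2160 s × 1.04 = 6236.0 Mb
wedding ceremony recording: 21.376 Mbps × 3060 s × 1.04 = 68027.0 Mb
sports highlight package: 29.376 Mbps × 540 s × 1.04 = 16497.6 Mb
Total: 90760.6 Mb = 11345.1 MB.
= 10.57 GiB.

10.57 GiB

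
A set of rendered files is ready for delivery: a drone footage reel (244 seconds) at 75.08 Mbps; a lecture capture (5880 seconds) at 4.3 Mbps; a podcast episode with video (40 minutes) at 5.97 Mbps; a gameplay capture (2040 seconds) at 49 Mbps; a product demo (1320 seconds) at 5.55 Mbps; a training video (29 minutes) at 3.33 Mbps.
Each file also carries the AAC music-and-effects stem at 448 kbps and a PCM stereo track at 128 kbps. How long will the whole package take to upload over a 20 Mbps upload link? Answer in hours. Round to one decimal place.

2.5 hours

Audio total: 448 + 128 = 576 kbps = 0.576 Mbps.
drone footage reel: 75.656 Mbps × 244 s = 18460.1 Mb
lecture capture: 4.876 Mbps × 5880 s = 28670.9 Mb
podcast episode with video: 6.546 Mbps × 2400 s = 15710.4 Mb
gameplay capture: 49.576 Mbps × 2040 s = 101135.0 Mb
product demo: 6.126 Mbps × 1320 s = 8086.3 Mb
training video: 3.906 Mbps × 1740 s = 6796.4 Mb
Total: 178859.1 Mb = 22357.4 MB.
At 20 Mbps: 178859.1 / 20 = 8943 s ≈ 2.48 hours.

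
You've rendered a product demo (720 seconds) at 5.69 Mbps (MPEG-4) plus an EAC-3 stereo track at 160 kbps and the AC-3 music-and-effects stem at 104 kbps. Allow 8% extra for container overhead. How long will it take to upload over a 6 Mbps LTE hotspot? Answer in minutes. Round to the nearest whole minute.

13 minutes

Audio total: 160 + 104 = 264 kbps = 0.264 Mbps.
Total bitrate: 5.954 Mbps.
File: 5.954 Mbps × 720 s = 4286.9 Mb.
With 8% container overhead: ×1.08. → 4629.8 Mb.
At 6 Mbps: 4629.8 / 6 = 771.6 s ≈ 12.9 minutes.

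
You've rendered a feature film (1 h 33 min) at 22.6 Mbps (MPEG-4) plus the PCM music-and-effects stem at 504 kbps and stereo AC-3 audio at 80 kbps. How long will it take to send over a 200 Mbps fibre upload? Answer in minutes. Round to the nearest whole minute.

11 minutes

1 h 33 min = 93 min = 5580 s
Audio total: 504 + 80 = 584 kbps = 0.584 Mbps.
Total bitrate: 23.184 Mbps.
File: 23.184 Mbps × 5580 s = 129366.7 Mb.
At 200 Mbps: 129366.7 / 200 = 646.8 s ≈ 10.8 minutes.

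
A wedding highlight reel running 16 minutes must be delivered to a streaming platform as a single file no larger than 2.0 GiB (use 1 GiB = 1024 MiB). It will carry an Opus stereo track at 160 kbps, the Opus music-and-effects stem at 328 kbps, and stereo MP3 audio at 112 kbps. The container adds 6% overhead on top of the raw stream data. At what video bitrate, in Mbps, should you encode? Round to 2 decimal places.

16.28 Mbps

Budget: 2.0 GiB = 17179.9 Mb.
Stream payload after overhead: 17179.9 / 1.06 = 16207.4 Mb.
16 min = 960 s
Total bitrate budget: 16207.4 Mb / 960 s = 16.883 Mbps.
Audio total: 160 + 328 + 112 = 600 kbps = 0.600 Mbps.
Video: 16.883 − 0.600 = 16.283 Mbps.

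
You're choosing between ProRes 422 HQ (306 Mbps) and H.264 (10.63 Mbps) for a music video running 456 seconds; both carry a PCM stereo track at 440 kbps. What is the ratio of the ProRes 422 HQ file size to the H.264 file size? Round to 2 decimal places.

27.68

Audio: 440 kbps = 0.440 Mbps.
ProRes 422 HQ: 306.440 Mbps × 456 s = 139736.6 Mb = 17.467 GB.
H.264: 11.070 Mbps × 456 s = 5047.9 Mb = 0.631 GB.
Ratio: 17.467 / 0.631 = 27.682.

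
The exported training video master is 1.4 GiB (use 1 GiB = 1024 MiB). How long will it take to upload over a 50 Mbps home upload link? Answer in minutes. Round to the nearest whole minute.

4 minutes

File: 1.4 GiB = 12025.9 Mb.
At 50 Mbps: 12025.9 / 50 = 240.5 s ≈ 4.01 minutes.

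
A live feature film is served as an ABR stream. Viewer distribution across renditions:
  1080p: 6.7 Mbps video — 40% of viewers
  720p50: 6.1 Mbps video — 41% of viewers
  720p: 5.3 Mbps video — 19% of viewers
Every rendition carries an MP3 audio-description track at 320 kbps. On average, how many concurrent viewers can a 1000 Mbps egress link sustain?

Audio: 320 kbps = 0.320 Mbps.
Average per-viewer bitrate: 0.40×7.020 + 0.41×6.420 + 0.19×5.620 = 6.508 Mbps.
1000 Mbps = 1,000 Mbps; 1,000 / 6.508 = 153.66 → 153.

153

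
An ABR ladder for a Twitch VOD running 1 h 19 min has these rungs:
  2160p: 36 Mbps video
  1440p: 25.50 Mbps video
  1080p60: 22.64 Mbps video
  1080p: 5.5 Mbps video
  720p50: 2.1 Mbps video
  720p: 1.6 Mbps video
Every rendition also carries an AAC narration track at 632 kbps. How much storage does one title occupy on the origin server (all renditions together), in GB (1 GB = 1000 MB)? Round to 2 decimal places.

57.55 GB

1 h 19 min = 79 min = 4740 s
Audio: 632 kbps = 0.632 Mbps.
Sum of rendition bitrates: (36+0.632) + (25.50+0.632) + (22.64+0.632) + (5.5+0.632) + (2.1+0.632) + (1.6+0.632) = 97.132 Mbps.
× 4740 s = 460,406 Mb = 57,551 MB = 57.55 GB.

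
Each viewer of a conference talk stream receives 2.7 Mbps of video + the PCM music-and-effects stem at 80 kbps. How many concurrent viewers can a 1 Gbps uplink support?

Audio: 80 kbps = 0.080 Mbps.
Per-viewer media rate: 2.780 Mbps.
1 Gbps = 1,000 Mbps; 1,000 / 2.780 = 359.71 → 359 viewers.

359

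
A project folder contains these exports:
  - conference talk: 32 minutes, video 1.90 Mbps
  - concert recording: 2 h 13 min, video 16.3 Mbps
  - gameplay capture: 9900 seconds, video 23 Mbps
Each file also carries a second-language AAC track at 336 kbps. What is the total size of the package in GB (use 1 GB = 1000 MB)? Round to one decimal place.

Audio: 336 kbps = 0.336 Mbps.
conference talk: 2.236 Mbps × 1920 s = 4293.1 Mb
concert recording: 16.636 Mbps × 7980 s = 132755.3 Mb
gameplay capture: 23.336 Mbps × 9900 s = 231026.4 Mb
Total: 368074.8 Mb = 46009.3 MB.
= 46.01 GB.

46.0 GB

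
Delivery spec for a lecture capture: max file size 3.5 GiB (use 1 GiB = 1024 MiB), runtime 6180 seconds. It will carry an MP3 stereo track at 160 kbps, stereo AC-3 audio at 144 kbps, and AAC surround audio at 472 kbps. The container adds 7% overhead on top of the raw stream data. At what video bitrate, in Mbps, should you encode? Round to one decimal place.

Budget: 3.5 GiB = 30064.8 Mb.
Stream payload after overhead: 30064.8 / 1.07 = 28097.9 Mb.
Total bitrate budget: 28097.9 Mb / 6180 s = 4.547 Mbps.
Audio total: 160 + 144 + 472 = 776 kbps = 0.776 Mbps.
Video: 4.547 − 0.776 = 3.771 Mbps.

3.8 Mbps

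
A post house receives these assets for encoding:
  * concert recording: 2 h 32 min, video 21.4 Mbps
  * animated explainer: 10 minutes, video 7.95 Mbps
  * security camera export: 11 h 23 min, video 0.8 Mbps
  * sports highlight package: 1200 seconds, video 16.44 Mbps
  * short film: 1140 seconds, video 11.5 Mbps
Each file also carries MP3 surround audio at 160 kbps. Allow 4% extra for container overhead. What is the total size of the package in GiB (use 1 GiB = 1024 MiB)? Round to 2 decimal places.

33.18 GiB

Audio: 160 kbps = 0.160 Mbps.
concert recording: 21.560 Mbps × 9120 s × 1.04 = 204492.3 Mb
animated explainer: 8.110 Mbps × 600 s × 1.04 = 5060.6 Mb
security camera export: 0.960 Mbps × 40980 s × 1.04 = 40914.4 Mb
sports highlight package: 16.600 Mbps × 1200 s × 1.04 = 20716.8 Mb
short film: 11.660 Mbps × 1140 s × 1.04 = 13824.1 Mb
Total: 285008.3 Mb = 35626.0 MB.
= 33.18 GiB.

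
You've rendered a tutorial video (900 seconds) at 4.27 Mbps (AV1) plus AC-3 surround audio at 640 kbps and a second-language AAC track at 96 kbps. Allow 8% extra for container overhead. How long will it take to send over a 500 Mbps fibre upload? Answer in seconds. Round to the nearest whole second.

10 seconds

Audio total: 640 + 96 = 736 kbps = 0.736 Mbps.
Total bitrate: 5.006 Mbps.
File: 5.006 Mbps × 900 s = 4505.4 Mb.
With 8% container overhead: ×1.08. → 4865.8 Mb.
At 500 Mbps: 4865.8 / 500 = 9.7 s ≈ 9.73 seconds.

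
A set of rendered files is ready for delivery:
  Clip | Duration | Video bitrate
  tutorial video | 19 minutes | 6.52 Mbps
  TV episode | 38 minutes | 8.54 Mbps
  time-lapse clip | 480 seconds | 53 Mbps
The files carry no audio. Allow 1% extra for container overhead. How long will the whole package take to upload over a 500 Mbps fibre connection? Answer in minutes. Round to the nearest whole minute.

2 minutes

tutorial video: 6.520 Mbps × 1140 s × 1.01 = 7507.1 Mb
TV episode: 8.540 Mbps × 2280 s × 1.01 = 19665.9 Mb
time-lapse clip: 53.000 Mbps × 480 s × 1.01 = 25694.4 Mb
Total: 52867.4 Mb = 6608.4 MB.
At 500 Mbps: 52867.4 / 500 = 106 s ≈ 1.76 minutes.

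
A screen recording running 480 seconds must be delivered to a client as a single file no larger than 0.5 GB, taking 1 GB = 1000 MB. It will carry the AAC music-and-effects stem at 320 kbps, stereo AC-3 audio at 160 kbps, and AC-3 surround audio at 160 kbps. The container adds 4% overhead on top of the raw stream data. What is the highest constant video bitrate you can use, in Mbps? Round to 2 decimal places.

Budget: 0.5 GB = 4000.0 Mb.
Stream payload after overhead: 4000.0 / 1.04 = 3846.2 Mb.
Total bitrate budget: 3846.2 Mb / 480 s = 8.013 Mbps.
Audio total: 320 + 160 + 160 = 640 kbps = 0.640 Mbps.
Video: 8.013 − 0.640 = 7.373 Mbps.

7.37 Mbps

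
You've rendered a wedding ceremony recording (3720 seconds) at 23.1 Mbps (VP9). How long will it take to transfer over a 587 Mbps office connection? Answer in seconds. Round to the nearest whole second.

File: 23.100 Mbps × 3720 s = 85932.0 Mb.
At 587 Mbps: 85932.0 / 587 = 146.4 s ≈ 146 seconds.

146 seconds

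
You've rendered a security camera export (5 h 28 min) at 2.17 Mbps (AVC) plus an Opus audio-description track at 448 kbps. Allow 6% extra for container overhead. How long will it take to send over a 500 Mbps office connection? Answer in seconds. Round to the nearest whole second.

5 h 28 min = 328 min = 19680 s
Audio: 448 kbps = 0.448 Mbps.
Total bitrate: 2.618 Mbps.
File: 2.618 Mbps × 19680 s = 51522.2 Mb.
With 6% container overhead: ×1.06. → 54613.6 Mb.
At 500 Mbps: 54613.6 / 500 = 109.2 s ≈ 109 seconds.

109 seconds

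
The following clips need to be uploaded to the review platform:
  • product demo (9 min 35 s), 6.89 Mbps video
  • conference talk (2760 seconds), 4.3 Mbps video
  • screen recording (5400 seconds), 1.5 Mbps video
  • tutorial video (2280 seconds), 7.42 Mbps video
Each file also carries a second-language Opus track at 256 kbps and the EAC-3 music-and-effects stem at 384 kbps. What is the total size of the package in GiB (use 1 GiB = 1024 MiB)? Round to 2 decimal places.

5.58 GiB

Audio total: 256 + 384 = 640 kbps = 0.640 Mbps.
product demo: 7.530 Mbps × 575 s = 4329.8 Mb
conference talk: 4.940 Mbps × 2760 s = 13634.4 Mb
screen recording: 2.140 Mbps × 5400 s = 11556.0 Mb
tutorial video: 8.060 Mbps × 2280 s = 18376.8 Mb
Total: 47896.9 Mb = 5987.1 MB.
= 5.576 GiB.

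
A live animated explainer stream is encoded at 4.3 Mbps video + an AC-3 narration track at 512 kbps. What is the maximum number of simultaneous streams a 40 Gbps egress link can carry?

Audio: 512 kbps = 0.512 Mbps.
Per-viewer media rate: 4.812 Mbps.
40 Gbps = 40,000 Mbps; 40,000 / 4.812 = 8312.55 → 8312 viewers.

8312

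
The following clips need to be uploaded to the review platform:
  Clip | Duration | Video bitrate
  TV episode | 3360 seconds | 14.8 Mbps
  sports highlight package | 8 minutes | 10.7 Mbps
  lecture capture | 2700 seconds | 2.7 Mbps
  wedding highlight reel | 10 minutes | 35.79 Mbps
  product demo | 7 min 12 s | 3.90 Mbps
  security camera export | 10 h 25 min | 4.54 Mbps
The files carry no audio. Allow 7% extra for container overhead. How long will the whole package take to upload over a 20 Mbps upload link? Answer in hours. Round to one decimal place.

3.8 hours

TV episode: 14.800 Mbps × 3360 s × 1.07 = 53209.0 Mb
sports highlight package: 10.700 Mbps × 480 s × 1.07 = 5495.5 Mb
lecture capture: 2.700 Mbps × 2700 s × 1.07 = 7800.3 Mb
wedding highlight reel: 35.790 Mbps × 600 s × 1.07 = 22977.2 Mb
product demo: 3.900 Mbps × 432 s × 1.07 = 1802.7 Mb
security camera export: 4.540 Mbps × 37500 s × 1.07 = 182167.5 Mb
Total: 273452.2 Mb = 34181.5 MB.
At 20 Mbps: 273452.2 / 20 = 13673 s ≈ 3.8 hours.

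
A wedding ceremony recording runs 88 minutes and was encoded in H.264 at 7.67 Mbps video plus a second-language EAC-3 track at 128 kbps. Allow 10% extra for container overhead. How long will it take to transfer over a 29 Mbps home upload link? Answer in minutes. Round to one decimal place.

88 min = 5280 s
Audio: 128 kbps = 0.128 Mbps.
Total bitrate: 7.798 Mbps.
File: 7.798 Mbps × 5280 s = 41173.4 Mb.
With 10% container overhead: ×1.10. → 45290.8 Mb.
At 29 Mbps: 45290.8 / 29 = 1561.8 s ≈ 26 minutes.

26.0 minutes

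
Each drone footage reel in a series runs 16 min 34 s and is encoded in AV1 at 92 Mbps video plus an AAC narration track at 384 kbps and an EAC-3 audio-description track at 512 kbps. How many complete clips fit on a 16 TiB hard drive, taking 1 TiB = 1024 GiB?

1524

16 min 34 s = 994 s
Audio total: 384 + 512 = 896 kbps = 0.896 Mbps.
Total bitrate: 92.896 Mbps.
Per item: 92.896 Mbps × 994 s = 92,339 Mb = 11,542 MB.
Capacity: 16 TiB = 140,737,488 Mb; 1524.15 items → 1524 complete.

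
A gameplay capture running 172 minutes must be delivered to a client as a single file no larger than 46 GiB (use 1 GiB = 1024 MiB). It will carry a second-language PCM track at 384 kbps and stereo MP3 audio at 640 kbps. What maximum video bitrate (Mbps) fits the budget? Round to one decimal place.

37.3 Mbps

Budget: 46 GiB = 395137.0 Mb.
172 min = 10320 s
Total bitrate budget: 395137.0 Mb / 10320 s = 38.288 Mbps.
Audio total: 384 + 640 = 1024 kbps = 1.024 Mbps.
Video: 38.288 − 1.024 = 37.264 Mbps.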